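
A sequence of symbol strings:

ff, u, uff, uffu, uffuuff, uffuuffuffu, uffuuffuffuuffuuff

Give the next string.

uffuuffuffuuffuuffuffuuffuffu

This is a Fibonacci-style word recurrence s(k) = s(k−1)·s(k−2): e.g. u·ff = uff.
So term 8 is uffuuffuffuuffuuff·uffuuffuffu.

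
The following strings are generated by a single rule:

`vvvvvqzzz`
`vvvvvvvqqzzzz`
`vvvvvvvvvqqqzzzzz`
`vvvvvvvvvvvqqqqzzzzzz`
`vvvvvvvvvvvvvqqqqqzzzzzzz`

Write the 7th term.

Reading off run lengths: v runs 5, 7, 9, 11, 13; q runs 1, 2, 3, 4, 5; z runs 3, 4, 5, 6, 7 — each is linear in n, where the shown terms are n = 2, 3, 4, 5, 6.
Setting n = 8 gives 17, 7, 9 characters in each block.

vvvvvvvvvvvvvvvvvqqqqqqqzzzzzzzzz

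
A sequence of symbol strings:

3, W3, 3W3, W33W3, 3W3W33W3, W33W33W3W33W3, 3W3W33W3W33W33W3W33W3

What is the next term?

Each term (from the third on) is the two preceding terms concatenated in order: term 3 = 3·W3 = 3W3.
Continuing: W33W33W3W33W3 · 3W3W33W3W33W33W3W33W3 gives term 8.

W33W33W3W33W33W3W33W3W33W33W3W33W3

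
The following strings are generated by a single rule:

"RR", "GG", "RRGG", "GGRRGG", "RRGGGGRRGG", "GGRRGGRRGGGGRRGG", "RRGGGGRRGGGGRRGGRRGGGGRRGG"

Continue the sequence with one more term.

This is a Fibonacci-style word recurrence s(k) = s(k−2)·s(k−1): e.g. RR·GG = RRGG.
The next term joins GGRRGGRRGGGGRRGG and RRGGGGRRGGGGRRGGRRGGGGRRGG.

GGRRGGRRGGGGRRGGRRGGGGRRGGGGRRGGRRGGGGRRGG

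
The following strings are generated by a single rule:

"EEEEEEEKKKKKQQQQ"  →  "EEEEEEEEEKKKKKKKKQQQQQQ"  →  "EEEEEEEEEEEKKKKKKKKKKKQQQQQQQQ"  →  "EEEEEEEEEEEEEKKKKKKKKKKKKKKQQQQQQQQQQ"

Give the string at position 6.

EEEEEEEEEEEEEEEEEKKKKKKKKKKKKKKKKKKKKQQQQQQQQQQQQQQ

Reading off run lengths: E runs 7, 9, 11, 13; K runs 5, 8, 11, 14; Q runs 4, 6, 8, 10 — each is linear in n, where the shown terms are n = 2, 3, 4, 5.
Setting n = 7 gives 17, 20, 14 characters in each block.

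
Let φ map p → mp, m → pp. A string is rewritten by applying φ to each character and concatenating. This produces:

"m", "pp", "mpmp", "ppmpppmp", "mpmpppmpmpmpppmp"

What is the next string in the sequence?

Rewriting the 16 symbols of mpmpppmpmpmpppmp one by one yields pp mp pp mp mp mp pp mp pp mp pp mp mp mp pp mp; concatenated:

ppmpppmpmpmpppmpppmpppmpmpmpppmp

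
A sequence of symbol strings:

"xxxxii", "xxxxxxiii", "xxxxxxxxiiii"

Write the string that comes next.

Reading off run lengths: x runs 4, 6, 8; i runs 2, 3, 4 — each is linear in n, where the shown terms are n = 2, 3, 4.
Setting n = 5 gives 10, 5 characters in each block.

xxxxxxxxxxiiiii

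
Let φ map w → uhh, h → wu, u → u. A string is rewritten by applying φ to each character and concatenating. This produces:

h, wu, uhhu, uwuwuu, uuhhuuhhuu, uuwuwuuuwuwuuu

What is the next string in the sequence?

φ(uuwuwuuuwuwuuu) expands symbol-by-symbol to u u uhh u uhh u u u uhh u uhh u u u; joining the 14 pieces gives the next term.

uuuhhuuhhuuuuhhuuhhuuu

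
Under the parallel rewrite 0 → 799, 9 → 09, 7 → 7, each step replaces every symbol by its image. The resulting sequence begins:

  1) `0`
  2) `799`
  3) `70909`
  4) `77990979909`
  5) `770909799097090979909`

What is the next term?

Rewriting the 21 symbols of 770909799097090979909 one by one yields 7 7 799 09 799 09 7 09 09 799 09 7 799 09 799 09 7 09 09 799 09; concatenated:

7779909799097090979909779909799097090979909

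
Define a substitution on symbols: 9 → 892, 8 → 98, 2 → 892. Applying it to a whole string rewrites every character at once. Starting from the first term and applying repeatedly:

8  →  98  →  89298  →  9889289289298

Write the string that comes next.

Applying the rule to each of the 13 symbols of 9889289289298 gives the pieces 892 98 98 892 892 98 892 892 98 892 892 892 98, which concatenate to the answer.

8929898892892988928929889289289298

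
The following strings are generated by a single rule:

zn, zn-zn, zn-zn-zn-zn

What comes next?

s(k+1) = s(k)·-·s(k) — each term doubles the last with '-' between the halves.
So the next term is two copies of zn-zn-zn-zn with '-' between the halves.

zn-zn-zn-zn-zn-zn-zn-zn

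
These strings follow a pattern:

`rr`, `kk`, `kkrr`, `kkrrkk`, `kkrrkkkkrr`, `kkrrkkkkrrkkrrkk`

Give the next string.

Each term (from the third on) is the previous term followed by the one before it: term 3 = kk·rr = kkrr.
So term 7 is kkrrkkkkrrkkrrkk·kkrrkkkkrr.

kkrrkkkkrrkkrrkkkkrrkkkkrr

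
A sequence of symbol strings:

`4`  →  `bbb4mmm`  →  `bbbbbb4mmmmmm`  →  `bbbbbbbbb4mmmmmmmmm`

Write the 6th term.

s(k+1) = bbb·s(k)·mmm, so each term gains bbb as a prefix and mmm as a suffix.
From bbbbbbbbb4mmmmmmmmm, 2 further steps: bbbbbbbbb4mmmmmmmmm → bbbbbbbbbbbb4mmmmmmmmmmmm → (answer).

bbbbbbbbbbbbbbb4mmmmmmmmmmmmmmm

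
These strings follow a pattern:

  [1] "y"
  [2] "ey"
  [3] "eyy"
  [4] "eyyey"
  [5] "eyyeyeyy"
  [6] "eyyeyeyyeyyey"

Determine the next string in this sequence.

eyyeyeyyeyyeyeyyeyeyy

From term 3 onward, concatenate the last term with the second-to-last: ey·y = eyy, eyy·ey = eyyey, …
Continuing: eyyeyeyyeyyey · eyyeyeyy gives term 7.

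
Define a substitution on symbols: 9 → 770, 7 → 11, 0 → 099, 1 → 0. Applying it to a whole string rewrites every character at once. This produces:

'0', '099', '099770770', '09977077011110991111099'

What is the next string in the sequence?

0997707701111099111109900000997707700000099770770

φ(09977077011110991111099) expands symbol-by-symbol to 099 770 770 11 11 099 11 11 099 0 0 0 0 099 770 770 0 0 0 0 099 770 770; joining the 23 pieces gives the next term.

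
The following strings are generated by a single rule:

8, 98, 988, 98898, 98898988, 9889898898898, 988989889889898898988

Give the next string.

9889898898898988989889889898898898

From term 3 onward, concatenate the last term with the second-to-last: 98·8 = 988, 988·98 = 98898, …
Continuing: 988989889889898898988 · 9889898898898 gives term 8.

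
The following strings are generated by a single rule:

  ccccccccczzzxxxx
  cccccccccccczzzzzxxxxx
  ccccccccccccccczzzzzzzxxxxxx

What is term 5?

ccccccccccccccccccccczzzzzzzzzzzxxxxxxxx

Term n consists of 3n+3 c's, followed by 2n-1 z's, followed by n+2 x's, where the shown terms are n = 2, 3, 4.
For term 5, n = 6, so the run lengths are 21, 11, 8.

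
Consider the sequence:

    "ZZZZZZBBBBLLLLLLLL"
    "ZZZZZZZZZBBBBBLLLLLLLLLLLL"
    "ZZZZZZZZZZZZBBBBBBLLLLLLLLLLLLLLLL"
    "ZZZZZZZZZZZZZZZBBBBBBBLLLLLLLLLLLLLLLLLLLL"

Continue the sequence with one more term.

The n-th term is 3n Z's then n+2 B's then 4n L's, where the shown terms are n = 2, 3, 4, 5.
Setting n = 6 gives 18, 8, 24 characters in each block.

ZZZZZZZZZZZZZZZZZZBBBBBBBBLLLLLLLLLLLLLLLLLLLLLLLL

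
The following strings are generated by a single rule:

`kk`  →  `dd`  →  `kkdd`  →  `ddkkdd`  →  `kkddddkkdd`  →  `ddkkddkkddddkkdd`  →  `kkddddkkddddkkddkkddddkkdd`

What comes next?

This is a Fibonacci-style word recurrence s(k) = s(k−2)·s(k−1): e.g. kk·dd = kkdd.
The next term joins ddkkddkkddddkkdd and kkddddkkddddkkddkkddddkkdd.

ddkkddkkddddkkddkkddddkkddddkkddkkddddkkdd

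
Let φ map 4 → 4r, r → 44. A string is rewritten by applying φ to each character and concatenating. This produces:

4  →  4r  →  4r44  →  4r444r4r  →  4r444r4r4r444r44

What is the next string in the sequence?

4r444r4r4r444r444r444r4r4r444r4r

Applying the rule to each of the 16 symbols of 4r444r4r4r444r44 gives the pieces 4r 44 4r 4r 4r 44 4r 44 4r 44 4r 4r 4r 44 4r 4r, which concatenate to the answer.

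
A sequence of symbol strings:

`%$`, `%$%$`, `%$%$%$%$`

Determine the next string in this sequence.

Every step duplicates the string.
Doubling %$%$%$%$:

%$%$%$%$%$%$%$%$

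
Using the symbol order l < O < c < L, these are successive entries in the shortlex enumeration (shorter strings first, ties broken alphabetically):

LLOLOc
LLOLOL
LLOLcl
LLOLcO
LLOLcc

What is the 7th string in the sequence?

Advancing 2 positions from LLOLcc through LLOLcc → LLOLcL reaches term 7.

LLOLLl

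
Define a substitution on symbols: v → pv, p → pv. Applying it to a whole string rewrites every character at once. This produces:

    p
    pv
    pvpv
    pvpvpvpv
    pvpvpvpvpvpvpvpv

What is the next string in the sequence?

φ(pvpvpvpvpvpvpvpv) expands symbol-by-symbol to pv pv pv pv pv pv pv pv pv pv pv pv pv pv pv pv; joining the 16 pieces gives the next term.

pvpvpvpvpvpvpvpvpvpvpvpvpvpvpvpv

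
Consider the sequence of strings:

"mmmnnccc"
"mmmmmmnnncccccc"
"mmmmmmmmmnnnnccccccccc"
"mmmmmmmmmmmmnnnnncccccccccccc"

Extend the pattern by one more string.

mmmmmmmmmmmmmmmnnnnnnccccccccccccccc

Reading off run lengths: m runs 3, 6, 9, 12; n runs 2, 3, 4, 5; c runs 3, 6, 9, 12 — each is linear in n (n = 1, 2, …).
For the next term, n = 5, so the run lengths are 15, 6, 15.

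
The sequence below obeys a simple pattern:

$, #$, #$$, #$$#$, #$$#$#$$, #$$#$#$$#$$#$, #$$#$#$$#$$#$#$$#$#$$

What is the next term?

This is a Fibonacci-style word recurrence s(k) = s(k−1)·s(k−2): e.g. #$·$ = #$$.
So term 8 is #$$#$#$$#$$#$#$$#$#$$·#$$#$#$$#$$#$.

#$$#$#$$#$$#$#$$#$#$$#$$#$#$$#$$#$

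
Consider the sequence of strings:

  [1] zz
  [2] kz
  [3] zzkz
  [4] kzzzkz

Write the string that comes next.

zzkzkzzzkz

This is a Fibonacci-style word recurrence s(k) = s(k−2)·s(k−1): e.g. zz·kz = zzkz.
The next term joins zzkz and kzzzkz.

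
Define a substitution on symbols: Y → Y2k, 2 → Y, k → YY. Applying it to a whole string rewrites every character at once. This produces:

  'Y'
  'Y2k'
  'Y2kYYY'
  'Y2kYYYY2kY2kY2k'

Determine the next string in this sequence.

Replace each of the 15 characters of Y2kYYYY2kY2kY2k in place — Y2k Y YY Y2k Y2k Y2k Y2k Y YY Y2k Y YY Y2k Y YY — and concatenate.

Y2kYYYY2kY2kY2kY2kYYYY2kYYYY2kYYY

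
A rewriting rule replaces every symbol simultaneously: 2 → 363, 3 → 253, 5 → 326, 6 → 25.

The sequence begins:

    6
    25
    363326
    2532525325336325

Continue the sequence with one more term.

Replace each of the 16 characters of 2532525325336325 in place — 363 326 253 363 326 363 326 253 363 326 253 253 25 253 363 326 — and concatenate.

36332625336332636332625336332625325325253363326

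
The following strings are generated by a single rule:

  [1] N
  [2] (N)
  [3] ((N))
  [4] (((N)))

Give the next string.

Each term wraps the previous one in ( on the left and ) on the right.
One more step from (((N))) gives the answer.

((((N))))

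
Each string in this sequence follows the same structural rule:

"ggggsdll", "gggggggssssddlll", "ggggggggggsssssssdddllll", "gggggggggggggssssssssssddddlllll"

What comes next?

Each string has the form g^{3n+1} s^{3n-2} d^{n} l^{n+1} (n = 1, 2, …).
At n = 5 the blocks have lengths 16, 13, 5, 6.

ggggggggggggggggsssssssssssssdddddllllll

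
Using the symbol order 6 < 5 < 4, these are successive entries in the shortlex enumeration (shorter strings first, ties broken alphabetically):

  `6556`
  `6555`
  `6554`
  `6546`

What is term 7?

Continuing the enumeration 3 steps past 6546: 6546 → 6545 → 6544 → (answer).

6466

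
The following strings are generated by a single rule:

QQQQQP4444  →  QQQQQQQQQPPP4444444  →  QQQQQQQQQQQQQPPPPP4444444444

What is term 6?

The n-th term is 4n+1 Q's then 2n-1 P's then 3n+1 4's (n = 1, 2, …).
Setting n = 6 gives 25, 11, 19 characters in each block.

QQQQQQQQQQQQQQQQQQQQQQQQQPPPPPPPPPPP4444444444444444444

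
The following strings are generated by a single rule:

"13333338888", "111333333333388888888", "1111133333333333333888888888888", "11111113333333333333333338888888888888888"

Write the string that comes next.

Each string has the form 1^{2n-1} 3^{4n+2} 8^{4n} (n = 1, 2, …).
Setting n = 5 gives 9, 22, 20 characters in each block.

111111111333333333333333333333388888888888888888888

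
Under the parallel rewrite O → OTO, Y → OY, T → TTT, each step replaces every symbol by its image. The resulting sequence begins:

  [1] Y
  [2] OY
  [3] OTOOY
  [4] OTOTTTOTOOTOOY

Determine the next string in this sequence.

Replace each of the 14 characters of OTOTTTOTOOTOOY in place — OTO TTT OTO TTT TTT TTT OTO TTT OTO OTO TTT OTO OTO OY — and concatenate.

OTOTTTOTOTTTTTTTTTOTOTTTOTOOTOTTTOTOOTOOY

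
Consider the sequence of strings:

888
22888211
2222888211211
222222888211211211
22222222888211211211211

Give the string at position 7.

s(k+1) = 22·s(k)·211, so each term gains 22 as a prefix and 211 as a suffix.
From 22222222888211211211211, 2 further steps: 22222222888211211211211 → 2222222222888211211211211211 → (answer).

222222222222888211211211211211211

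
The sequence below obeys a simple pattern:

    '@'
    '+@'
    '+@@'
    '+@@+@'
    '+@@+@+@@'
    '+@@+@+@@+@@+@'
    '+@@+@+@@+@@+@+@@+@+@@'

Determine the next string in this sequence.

+@@+@+@@+@@+@+@@+@+@@+@@+@+@@+@@+@

This is a Fibonacci-style word recurrence s(k) = s(k−1)·s(k−2): e.g. +@·@ = +@@.
The next term joins +@@+@+@@+@@+@+@@+@+@@ and +@@+@+@@+@@+@.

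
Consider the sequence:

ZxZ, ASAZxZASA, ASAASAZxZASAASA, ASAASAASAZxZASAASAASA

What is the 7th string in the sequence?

ASAASAASAASAASAASAZxZASAASAASAASAASAASA

s(k+1) = ASA·s(k)·ASA, so each term gains ASA as a prefix and ASA as a suffix.
From ASAASAASAZxZASAASAASA, 3 further steps: ASAASAASAZxZASAASAASA → ASAASAASAASAZxZASAASAASAASA → ASAASAASAASAASAZxZASAASAASAASAASA → (answer).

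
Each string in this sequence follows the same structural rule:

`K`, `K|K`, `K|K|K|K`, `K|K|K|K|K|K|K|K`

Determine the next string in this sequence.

Every step duplicates the string with '|' between the halves.
Doubling K|K|K|K|K|K|K|K with '|' between the halves:

K|K|K|K|K|K|K|K|K|K|K|K|K|K|K|K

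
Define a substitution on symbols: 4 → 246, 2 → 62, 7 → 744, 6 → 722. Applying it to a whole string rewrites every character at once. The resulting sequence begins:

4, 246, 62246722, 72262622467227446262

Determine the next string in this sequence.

Applying the rule to each of the 20 symbols of 72262622467227446262 gives the pieces 744 62 62 722 62 722 62 62 246 722 744 62 62 744 246 246 722 62 722 62, which concatenate to the answer.

744626272262722626224672274462627442462467226272262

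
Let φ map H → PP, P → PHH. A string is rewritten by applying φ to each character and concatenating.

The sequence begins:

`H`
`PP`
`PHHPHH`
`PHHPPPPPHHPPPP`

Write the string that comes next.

PHHPPPPPHHPHHPHHPHHPHHPPPPPHHPHHPHHPHH

Applying the rule to each of the 14 symbols of PHHPPPPPHHPPPP gives the pieces PHH PP PP PHH PHH PHH PHH PHH PP PP PHH PHH PHH PHH, which concatenate to the answer.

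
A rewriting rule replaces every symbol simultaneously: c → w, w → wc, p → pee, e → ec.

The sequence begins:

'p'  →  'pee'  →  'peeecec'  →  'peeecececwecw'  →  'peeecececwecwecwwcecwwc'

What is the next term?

Rewriting the 23 symbols of peeecececwecwecwwcecwwc one by one yields pee ec ec ec w ec w ec w wc ec w wc ec w wc wc w ec w wc wc w; concatenated:

peeecececwecwecwwcecwwcecwwcwcwecwwcwcw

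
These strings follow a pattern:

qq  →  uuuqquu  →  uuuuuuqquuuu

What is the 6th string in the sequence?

uuuuuuuuuuuuuuuqquuuuuuuuuu

Every step adds uuu to the front and uu to the end of the previous string.
From uuuuuuqquuuu, 3 further steps: uuuuuuqquuuu → uuuuuuuuuqquuuuuu → uuuuuuuuuuuuqquuuuuuuu → (answer).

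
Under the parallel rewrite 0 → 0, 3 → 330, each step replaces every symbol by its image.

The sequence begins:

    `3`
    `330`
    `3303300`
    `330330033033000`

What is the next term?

Rewriting the 15 symbols of 330330033033000 one by one yields 330 330 0 330 330 0 0 330 330 0 330 330 0 0 0; concatenated:

3303300330330003303300330330000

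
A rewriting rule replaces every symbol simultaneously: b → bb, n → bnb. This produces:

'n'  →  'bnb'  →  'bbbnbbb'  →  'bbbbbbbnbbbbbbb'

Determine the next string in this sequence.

Rewriting the 15 symbols of bbbbbbbnbbbbbbb one by one yields bb bb bb bb bb bb bb bnb bb bb bb bb bb bb bb; concatenated:

bbbbbbbbbbbbbbbnbbbbbbbbbbbbbbb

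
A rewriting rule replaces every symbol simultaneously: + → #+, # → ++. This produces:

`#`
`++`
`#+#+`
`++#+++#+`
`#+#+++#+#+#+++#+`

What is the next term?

Rewriting the 16 symbols of #+#+++#+#+#+++#+ one by one yields ++ #+ ++ #+ #+ #+ ++ #+ ++ #+ ++ #+ #+ #+ ++ #+; concatenated:

++#+++#+#+#+++#+++#+++#+#+#+++#+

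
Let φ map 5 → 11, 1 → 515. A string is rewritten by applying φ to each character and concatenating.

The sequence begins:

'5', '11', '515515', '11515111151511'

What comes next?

Rewriting the 14 symbols of 11515111151511 one by one yields 515 515 11 515 11 515 515 515 515 11 515 11 515 515; concatenated:

51551511515115155155155151151511515515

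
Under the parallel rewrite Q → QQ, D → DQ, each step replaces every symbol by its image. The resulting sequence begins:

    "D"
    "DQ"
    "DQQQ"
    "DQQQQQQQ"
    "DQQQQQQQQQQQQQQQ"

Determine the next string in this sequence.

DQQQQQQQQQQQQQQQQQQQQQQQQQQQQQQQ

Replace each of the 16 characters of DQQQQQQQQQQQQQQQ in place — DQ QQ QQ QQ QQ QQ QQ QQ QQ QQ QQ QQ QQ QQ QQ QQ — and concatenate.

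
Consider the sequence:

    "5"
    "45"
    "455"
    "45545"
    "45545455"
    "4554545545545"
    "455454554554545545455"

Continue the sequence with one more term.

Each term (from the third on) is the previous term followed by the one before it: term 3 = 45·5 = 455.
Continuing: 455454554554545545455 · 4554545545545 gives term 8.

4554545545545455454554554545545545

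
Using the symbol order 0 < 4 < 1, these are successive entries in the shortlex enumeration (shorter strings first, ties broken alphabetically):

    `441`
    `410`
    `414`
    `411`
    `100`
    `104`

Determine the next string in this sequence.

Treat 104 as a base-3 numeral over the given alphabet and add one, carrying through any trailing 1's.

101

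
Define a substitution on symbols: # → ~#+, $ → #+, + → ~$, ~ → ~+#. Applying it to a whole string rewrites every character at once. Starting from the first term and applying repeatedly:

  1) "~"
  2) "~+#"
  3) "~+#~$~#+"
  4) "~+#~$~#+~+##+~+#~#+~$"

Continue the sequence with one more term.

φ(~+#~$~#+~+##+~+#~#+~$) expands symbol-by-symbol to ~+# ~$ ~#+ ~+# #+ ~+# ~#+ ~$ ~+# ~$ ~#+ ~#+ ~$ ~+# ~$ ~#+ ~+# ~#+ ~$ ~+# #+; joining the 21 pieces gives the next term.

~+#~$~#+~+##+~+#~#+~$~+#~$~#+~#+~$~+#~$~#+~+#~#+~$~+##+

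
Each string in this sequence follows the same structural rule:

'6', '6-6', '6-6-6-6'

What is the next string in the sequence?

6-6-6-6-6-6-6-6

Each string is two copies of the previous one joined by '-'.
One more doubling of 6-6-6-6 gives the answer.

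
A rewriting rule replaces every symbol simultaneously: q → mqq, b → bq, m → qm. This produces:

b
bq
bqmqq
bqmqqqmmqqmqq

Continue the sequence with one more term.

Applying the rule to each of the 13 symbols of bqmqqqmmqqmqq gives the pieces bq mqq qm mqq mqq mqq qm qm mqq mqq qm mqq mqq, which concatenate to the answer.

bqmqqqmmqqmqqmqqqmqmmqqmqqqmmqqmqq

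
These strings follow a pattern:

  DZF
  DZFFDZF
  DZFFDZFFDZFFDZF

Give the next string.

s(k+1) = s(k)·F·s(k) — each term doubles the last with 'F' between the halves.
Doubling DZFFDZFFDZFFDZF with 'F' between the halves:

DZFFDZFFDZFFDZFFDZFFDZFFDZFFDZF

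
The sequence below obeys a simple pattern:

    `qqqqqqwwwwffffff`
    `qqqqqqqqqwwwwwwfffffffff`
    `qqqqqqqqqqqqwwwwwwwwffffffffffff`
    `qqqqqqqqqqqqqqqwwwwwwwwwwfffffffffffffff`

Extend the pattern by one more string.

The n-th term is 3n q's then 2n w's then 3n f's, where the shown terms are n = 2, 3, 4, 5.
Setting n = 6 gives 18, 12, 18 characters in each block.

qqqqqqqqqqqqqqqqqqwwwwwwwwwwwwffffffffffffffffff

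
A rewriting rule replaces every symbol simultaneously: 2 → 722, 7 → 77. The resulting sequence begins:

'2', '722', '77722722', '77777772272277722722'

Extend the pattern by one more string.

777777777777777227227772272277777772272277722722

φ(77777772272277722722) expands symbol-by-symbol to 77 77 77 77 77 77 77 722 722 77 722 722 77 77 77 722 722 77 722 722; joining the 20 pieces gives the next term.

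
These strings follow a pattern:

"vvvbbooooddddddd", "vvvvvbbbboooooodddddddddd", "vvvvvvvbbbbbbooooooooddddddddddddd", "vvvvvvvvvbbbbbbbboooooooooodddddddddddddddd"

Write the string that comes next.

vvvvvvvvvvvbbbbbbbbbbooooooooooooddddddddddddddddddd

Each string has the form v^{2n-1} b^{2n-2} o^{2n} d^{3n+1}, where the shown terms are n = 2, 3, 4, 5.
For the next term, n = 6, so the run lengths are 11, 10, 12, 19.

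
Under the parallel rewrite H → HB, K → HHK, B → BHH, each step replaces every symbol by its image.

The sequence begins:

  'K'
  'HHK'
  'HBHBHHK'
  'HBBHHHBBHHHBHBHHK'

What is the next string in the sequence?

Replace each of the 17 characters of HBBHHHBBHHHBHBHHK in place — HB BHH BHH HB HB HB BHH BHH HB HB HB BHH HB BHH HB HB HHK — and concatenate.

HBBHHBHHHBHBHBBHHBHHHBHBHBBHHHBBHHHBHBHHK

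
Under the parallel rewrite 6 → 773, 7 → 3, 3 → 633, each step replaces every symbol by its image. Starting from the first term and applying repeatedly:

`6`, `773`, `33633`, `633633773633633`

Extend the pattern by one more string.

Rewriting the 15 symbols of 633633773633633 one by one yields 773 633 633 773 633 633 3 3 633 773 633 633 773 633 633; concatenated:

77363363377363363333633773633633773633633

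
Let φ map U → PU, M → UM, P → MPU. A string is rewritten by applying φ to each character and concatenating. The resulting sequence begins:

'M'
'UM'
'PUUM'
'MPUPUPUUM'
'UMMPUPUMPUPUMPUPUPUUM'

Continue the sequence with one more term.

PUUMUMMPUPUMPUPUUMMPUPUMPUPUUMMPUPUMPUPUMPUPUPUUM

Replace each of the 21 characters of UMMPUPUMPUPUMPUPUPUUM in place — PU UM UM MPU PU MPU PU UM MPU PU MPU PU UM MPU PU MPU PU MPU PU PU UM — and concatenate.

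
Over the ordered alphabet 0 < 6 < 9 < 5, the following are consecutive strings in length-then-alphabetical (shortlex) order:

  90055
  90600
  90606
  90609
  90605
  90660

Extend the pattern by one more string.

Find the rightmost character of 90660 below 5, bump it to the next letter, and reset everything to its right to 0.

90666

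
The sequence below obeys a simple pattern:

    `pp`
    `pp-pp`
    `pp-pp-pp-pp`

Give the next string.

pp-pp-pp-pp-pp-pp-pp-pp

Every step duplicates the string with '-' between the halves.
So the next term is two copies of pp-pp-pp-pp with '-' between the halves.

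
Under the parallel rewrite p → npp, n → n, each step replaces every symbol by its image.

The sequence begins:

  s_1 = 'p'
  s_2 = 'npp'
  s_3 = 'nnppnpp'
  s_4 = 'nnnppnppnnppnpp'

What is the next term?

nnnnppnppnnppnppnnnppnppnnppnpp

Applying the rule to each of the 15 symbols of nnnppnppnnppnpp gives the pieces n n n npp npp n npp npp n n npp npp n npp npp, which concatenate to the answer.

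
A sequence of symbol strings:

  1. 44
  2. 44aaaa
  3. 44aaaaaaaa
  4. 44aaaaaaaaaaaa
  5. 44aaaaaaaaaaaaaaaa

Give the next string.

44aaaaaaaaaaaaaaaaaaaa

Every step adds aaaa to the end: s(k+1) = s(k)·aaaa.
One more step from 44aaaaaaaaaaaaaaaa gives the answer.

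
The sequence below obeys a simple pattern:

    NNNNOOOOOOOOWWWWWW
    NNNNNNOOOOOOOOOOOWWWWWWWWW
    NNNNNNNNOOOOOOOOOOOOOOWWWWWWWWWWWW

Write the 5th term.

Reading off run lengths: N runs 4, 6, 8; O runs 8, 11, 14; W runs 6, 9, 12 — each is linear in n, where the shown terms are n = 2, 3, 4.
Setting n = 6 gives 12, 20, 18 characters in each block.

NNNNNNNNNNNNOOOOOOOOOOOOOOOOOOOOWWWWWWWWWWWWWWWWWW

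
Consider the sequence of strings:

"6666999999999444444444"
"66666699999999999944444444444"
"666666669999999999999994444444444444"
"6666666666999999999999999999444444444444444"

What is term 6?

Each string has the form 6^{2n-2} 9^{3n} 4^{2n+3}, where the shown terms are n = 3, 4, 5, 6.
Setting n = 8 gives 14, 24, 19 characters in each block.

666666666666669999999999999999999999994444444444444444444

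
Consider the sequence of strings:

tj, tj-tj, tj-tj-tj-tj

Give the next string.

tj-tj-tj-tj-tj-tj-tj-tj

Each string is two copies of the previous one joined by '-'.
One more doubling of tj-tj-tj-tj gives the answer.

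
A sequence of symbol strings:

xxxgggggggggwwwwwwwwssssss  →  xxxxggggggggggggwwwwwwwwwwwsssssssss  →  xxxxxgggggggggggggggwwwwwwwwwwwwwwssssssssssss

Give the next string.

Term n consists of n+1 x's, followed by 3n+3 g's, followed by 3n+2 w's, followed by 3n s's, where the shown terms are n = 2, 3, 4.
For the next term, n = 5, so the run lengths are 6, 18, 17, 15.

xxxxxxggggggggggggggggggwwwwwwwwwwwwwwwwwsssssssssssssss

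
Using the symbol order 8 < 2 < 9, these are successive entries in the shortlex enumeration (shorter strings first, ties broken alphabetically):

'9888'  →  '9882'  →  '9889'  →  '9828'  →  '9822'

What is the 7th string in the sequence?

9898

Stepping forward 2 times from 9822: 9822 → 9829, then the target.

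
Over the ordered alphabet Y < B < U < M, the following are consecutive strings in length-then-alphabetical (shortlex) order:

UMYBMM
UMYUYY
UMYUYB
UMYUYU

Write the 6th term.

Stepping forward 2 times from UMYUYU: UMYUYU → UMYUYM, then the target.

UMYUBY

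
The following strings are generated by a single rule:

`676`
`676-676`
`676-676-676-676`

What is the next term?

s(k+1) = s(k)·-·s(k) — each term doubles the last with '-' between the halves.
Doubling 676-676-676-676 with '-' between the halves:

676-676-676-676-676-676-676-676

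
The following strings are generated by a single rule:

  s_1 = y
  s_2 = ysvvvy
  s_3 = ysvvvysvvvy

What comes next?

ysvvvysvvvysvvvy

The strings grow by a fixed suffix svvvy each time.
One more step from ysvvvysvvvy gives the answer.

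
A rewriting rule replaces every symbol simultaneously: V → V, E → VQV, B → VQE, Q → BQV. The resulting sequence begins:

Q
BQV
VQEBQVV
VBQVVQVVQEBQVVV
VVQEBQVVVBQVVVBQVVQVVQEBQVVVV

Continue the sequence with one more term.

VVBQVVQVVQEBQVVVVVQEBQVVVVVQEBQVVVBQVVVBQVVQVVQEBQVVVVV

φ(VVQEBQVVVBQVVVBQVVQVVQEBQVVVV) expands symbol-by-symbol to V V BQV VQV VQE BQV V V V VQE BQV V V V VQE BQV V V BQV V V BQV VQV VQE BQV V V V V; joining the 29 pieces gives the next term.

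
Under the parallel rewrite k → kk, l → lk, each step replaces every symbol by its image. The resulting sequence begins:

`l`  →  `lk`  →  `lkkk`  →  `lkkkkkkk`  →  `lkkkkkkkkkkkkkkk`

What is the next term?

lkkkkkkkkkkkkkkkkkkkkkkkkkkkkkkk

Replace each of the 16 characters of lkkkkkkkkkkkkkkk in place — lk kk kk kk kk kk kk kk kk kk kk kk kk kk kk kk — and concatenate.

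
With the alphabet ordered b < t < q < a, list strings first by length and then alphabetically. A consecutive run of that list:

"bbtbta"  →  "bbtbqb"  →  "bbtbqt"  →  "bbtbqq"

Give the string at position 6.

Advancing 2 positions from bbtbqq through bbtbqq → bbtbqa reaches term 6.

bbtbab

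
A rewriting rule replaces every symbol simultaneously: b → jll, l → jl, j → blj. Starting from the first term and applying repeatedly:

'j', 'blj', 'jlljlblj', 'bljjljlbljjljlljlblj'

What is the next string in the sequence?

jlljlbljbljjlbljjljlljlbljbljjlbljjljlbljjljlljlblj

Applying the rule to each of the 20 symbols of bljjljlbljjljlljlblj gives the pieces jll jl blj blj jl blj jl jll jl blj blj jl blj jl jl blj jl jll jl blj, which concatenate to the answer.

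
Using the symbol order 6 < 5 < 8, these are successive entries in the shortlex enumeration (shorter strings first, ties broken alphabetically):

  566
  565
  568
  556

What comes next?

The successor of 556 increments the rightmost position that isn't already 8 and resets every position after it to 6.

555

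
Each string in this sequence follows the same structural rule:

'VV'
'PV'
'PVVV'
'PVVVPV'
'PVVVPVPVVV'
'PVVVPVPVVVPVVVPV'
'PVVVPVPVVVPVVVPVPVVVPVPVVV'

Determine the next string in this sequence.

This is a Fibonacci-style word recurrence s(k) = s(k−1)·s(k−2): e.g. PV·VV = PVVV.
So term 8 is PVVVPVPVVVPVVVPVPVVVPVPVVV·PVVVPVPVVVPVVVPV.

PVVVPVPVVVPVVVPVPVVVPVPVVVPVVVPVPVVVPVVVPV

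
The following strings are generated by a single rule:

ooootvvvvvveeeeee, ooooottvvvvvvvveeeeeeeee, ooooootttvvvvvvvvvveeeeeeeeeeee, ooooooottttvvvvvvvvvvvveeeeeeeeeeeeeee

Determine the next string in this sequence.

ooooooootttttvvvvvvvvvvvvvveeeeeeeeeeeeeeeeee

The n-th term is n+2 o's then n-1 t's then 2n+2 v's then 3n e's, where the shown terms are n = 2, 3, 4, 5.
For the next term, n = 6, so the run lengths are 8, 5, 14, 18.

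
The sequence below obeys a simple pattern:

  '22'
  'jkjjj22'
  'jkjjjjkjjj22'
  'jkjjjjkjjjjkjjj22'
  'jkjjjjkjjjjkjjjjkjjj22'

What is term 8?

jkjjjjkjjjjkjjjjkjjjjkjjjjkjjjjkjjj22

The strings grow by a fixed prefix jkjjj each time.
From jkjjjjkjjjjkjjjjkjjj22, 3 further steps: jkjjjjkjjjjkjjjjkjjj22 → jkjjjjkjjjjkjjjjkjjjjkjjj22 → jkjjjjkjjjjkjjjjkjjjjkjjjjkjjj22 → (answer).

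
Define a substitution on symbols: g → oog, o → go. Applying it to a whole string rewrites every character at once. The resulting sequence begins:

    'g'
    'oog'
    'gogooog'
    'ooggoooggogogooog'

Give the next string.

φ(ooggoooggogogooog) expands symbol-by-symbol to go go oog oog go go go oog oog go oog go oog go go go oog; joining the 17 pieces gives the next term.

gogooogooggogogooogooggoooggoooggogogooog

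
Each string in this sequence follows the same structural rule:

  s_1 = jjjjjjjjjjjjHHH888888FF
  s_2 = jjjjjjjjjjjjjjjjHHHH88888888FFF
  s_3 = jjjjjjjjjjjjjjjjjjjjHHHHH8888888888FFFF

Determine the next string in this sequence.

Reading off run lengths: j runs 12, 16, 20; H runs 3, 4, 5; 8 runs 6, 8, 10; F runs 2, 3, 4 — each is linear in n, where the shown terms are n = 3, 4, 5.
For the next term, n = 6, so the run lengths are 24, 6, 12, 5.

jjjjjjjjjjjjjjjjjjjjjjjjHHHHHH888888888888FFFFF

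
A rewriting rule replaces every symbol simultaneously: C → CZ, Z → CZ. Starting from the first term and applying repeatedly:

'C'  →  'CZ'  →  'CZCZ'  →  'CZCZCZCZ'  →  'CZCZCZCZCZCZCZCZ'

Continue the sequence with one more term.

Replace each of the 16 characters of CZCZCZCZCZCZCZCZ in place — CZ CZ CZ CZ CZ CZ CZ CZ CZ CZ CZ CZ CZ CZ CZ CZ — and concatenate.

CZCZCZCZCZCZCZCZCZCZCZCZCZCZCZCZ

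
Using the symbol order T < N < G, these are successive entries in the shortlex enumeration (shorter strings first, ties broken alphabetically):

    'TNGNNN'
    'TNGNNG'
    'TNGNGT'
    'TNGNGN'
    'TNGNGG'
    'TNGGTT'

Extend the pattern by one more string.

Treat TNGGTT as a base-3 numeral over the given alphabet and add one, carrying through any trailing G's.

TNGGTN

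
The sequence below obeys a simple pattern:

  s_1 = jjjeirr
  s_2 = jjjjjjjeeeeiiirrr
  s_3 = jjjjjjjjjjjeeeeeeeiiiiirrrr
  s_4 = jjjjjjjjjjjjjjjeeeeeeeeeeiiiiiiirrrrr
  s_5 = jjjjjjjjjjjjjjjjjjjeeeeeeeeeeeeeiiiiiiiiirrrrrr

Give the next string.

Each string has the form j^{4n-1} e^{3n-2} i^{2n-1} r^{n+1} (n = 1, 2, …).
Setting n = 6 gives 23, 16, 11, 7 characters in each block.

jjjjjjjjjjjjjjjjjjjjjjjeeeeeeeeeeeeeeeeiiiiiiiiiiirrrrrrr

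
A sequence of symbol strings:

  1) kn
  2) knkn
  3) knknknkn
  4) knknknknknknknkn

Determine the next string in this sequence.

s(k+1) = s(k)·s(k) — each term doubles the last.
Doubling knknknknknknknkn:

knknknknknknknknknknknknknknknkn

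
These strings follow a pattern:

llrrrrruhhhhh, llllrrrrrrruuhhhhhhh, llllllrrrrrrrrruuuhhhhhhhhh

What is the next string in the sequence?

Term n consists of 2n l's, followed by 2n+3 r's, followed by n u's, followed by 2n+3 h's (n = 1, 2, …).
Setting n = 4 gives 8, 11, 4, 11 characters in each block.

llllllllrrrrrrrrrrruuuuhhhhhhhhhhh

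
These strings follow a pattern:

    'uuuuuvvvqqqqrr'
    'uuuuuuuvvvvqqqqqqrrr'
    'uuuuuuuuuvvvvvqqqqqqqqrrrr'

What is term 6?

uuuuuuuuuuuuuuuvvvvvvvvqqqqqqqqqqqqqqrrrrrrr

Reading off run lengths: u runs 5, 7, 9; v runs 3, 4, 5; q runs 4, 6, 8; r runs 2, 3, 4 — each is linear in n, where the shown terms are n = 2, 3, 4.
Setting n = 7 gives 15, 8, 14, 7 characters in each block.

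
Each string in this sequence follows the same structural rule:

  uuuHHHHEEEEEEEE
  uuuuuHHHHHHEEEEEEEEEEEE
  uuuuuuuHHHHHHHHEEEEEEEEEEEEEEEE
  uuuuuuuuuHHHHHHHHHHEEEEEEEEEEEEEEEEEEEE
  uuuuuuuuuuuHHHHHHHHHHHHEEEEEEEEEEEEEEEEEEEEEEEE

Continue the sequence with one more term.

Term n consists of 2n-1 u's, followed by 2n H's, followed by 4n E's, where the shown terms are n = 2, 3, 4, 5, 6.
Setting n = 7 gives 13, 14, 28 characters in each block.

uuuuuuuuuuuuuHHHHHHHHHHHHHHEEEEEEEEEEEEEEEEEEEEEEEEEEEE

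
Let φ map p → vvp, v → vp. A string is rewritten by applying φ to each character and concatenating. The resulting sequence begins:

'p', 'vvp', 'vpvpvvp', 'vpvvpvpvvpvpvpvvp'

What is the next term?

vpvvpvpvpvvpvpvvpvpvpvvpvpvvpvpvvpvpvpvvp

Replace each of the 17 characters of vpvvpvpvvpvpvpvvp in place — vp vvp vp vp vvp vp vvp vp vp vvp vp vvp vp vvp vp vp vvp — and concatenate.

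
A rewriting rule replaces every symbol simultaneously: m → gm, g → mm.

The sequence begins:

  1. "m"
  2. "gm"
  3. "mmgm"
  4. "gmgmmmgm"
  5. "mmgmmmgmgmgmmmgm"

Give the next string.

Rewriting the 16 symbols of mmgmmmgmgmgmmmgm one by one yields gm gm mm gm gm gm mm gm mm gm mm gm gm gm mm gm; concatenated:

gmgmmmgmgmgmmmgmmmgmmmgmgmgmmmgm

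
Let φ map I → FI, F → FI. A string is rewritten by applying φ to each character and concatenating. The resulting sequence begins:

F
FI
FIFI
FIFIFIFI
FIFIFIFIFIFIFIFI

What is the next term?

FIFIFIFIFIFIFIFIFIFIFIFIFIFIFIFI

Replace each of the 16 characters of FIFIFIFIFIFIFIFI in place — FI FI FI FI FI FI FI FI FI FI FI FI FI FI FI FI — and concatenate.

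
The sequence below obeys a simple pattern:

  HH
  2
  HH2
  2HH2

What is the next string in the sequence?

This is a Fibonacci-style word recurrence s(k) = s(k−2)·s(k−1): e.g. HH·2 = HH2.
The next term joins HH2 and 2HH2.

HH22HH2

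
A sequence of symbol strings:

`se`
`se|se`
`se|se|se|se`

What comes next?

Every step duplicates the string with '|' between the halves.
One more doubling of se|se|se|se gives the answer.

se|se|se|se|se|se|se|se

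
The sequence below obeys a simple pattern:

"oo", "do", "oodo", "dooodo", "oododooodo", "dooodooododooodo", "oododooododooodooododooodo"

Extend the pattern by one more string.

From term 3 onward, concatenate the second-to-last term with the last: oo·do = oodo, do·oodo = dooodo, …
So term 8 is dooodooododooodo·oododooododooodooododooodo.

dooodooododooodooododooododooodooododooodo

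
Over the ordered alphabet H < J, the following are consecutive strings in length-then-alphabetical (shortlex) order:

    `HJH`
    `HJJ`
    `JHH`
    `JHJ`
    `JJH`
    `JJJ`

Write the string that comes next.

HHHH

After JJJ the length-3 strings are exhausted; the first length-4 string is 4 copies of H.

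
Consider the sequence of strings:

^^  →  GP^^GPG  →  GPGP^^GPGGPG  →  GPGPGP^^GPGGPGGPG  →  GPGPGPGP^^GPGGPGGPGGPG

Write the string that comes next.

Every step adds GP to the front and GPG to the end of the previous string.
Applying this once more to GPGPGPGP^^GPGGPGGPGGPG:

GPGPGPGPGP^^GPGGPGGPGGPGGPG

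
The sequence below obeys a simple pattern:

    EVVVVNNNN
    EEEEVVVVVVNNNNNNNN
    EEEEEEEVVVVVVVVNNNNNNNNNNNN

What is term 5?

The n-th term is 3n-2 E's then 2n+2 V's then 4n N's (n = 1, 2, …).
At n = 5 the blocks have lengths 13, 12, 20.

EEEEEEEEEEEEEVVVVVVVVVVVVNNNNNNNNNNNNNNNNNNNN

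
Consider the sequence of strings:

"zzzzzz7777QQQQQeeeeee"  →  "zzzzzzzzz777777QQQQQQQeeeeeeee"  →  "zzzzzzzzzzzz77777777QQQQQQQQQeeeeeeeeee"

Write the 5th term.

The n-th term is 3n z's then 2n 7's then 2n+1 Q's then 2n+2 e's, where the shown terms are n = 2, 3, 4.
At n = 6 the blocks have lengths 18, 12, 13, 14.

zzzzzzzzzzzzzzzzzz777777777777QQQQQQQQQQQQQeeeeeeeeeeeeee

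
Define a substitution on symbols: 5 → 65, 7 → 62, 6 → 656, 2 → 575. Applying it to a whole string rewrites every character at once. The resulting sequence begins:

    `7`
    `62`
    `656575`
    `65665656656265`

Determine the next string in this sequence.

6566565665665656656566566565657565665

Applying the rule to each of the 14 symbols of 65665656656265 gives the pieces 656 65 656 656 65 656 65 656 656 65 656 575 656 65, which concatenate to the answer.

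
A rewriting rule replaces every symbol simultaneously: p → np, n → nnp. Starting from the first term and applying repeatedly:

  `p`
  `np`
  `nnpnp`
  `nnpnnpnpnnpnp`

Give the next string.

Replace each of the 13 characters of nnpnnpnpnnpnp in place — nnp nnp np nnp nnp np nnp np nnp nnp np nnp np — and concatenate.

nnpnnpnpnnpnnpnpnnpnpnnpnnpnpnnpnp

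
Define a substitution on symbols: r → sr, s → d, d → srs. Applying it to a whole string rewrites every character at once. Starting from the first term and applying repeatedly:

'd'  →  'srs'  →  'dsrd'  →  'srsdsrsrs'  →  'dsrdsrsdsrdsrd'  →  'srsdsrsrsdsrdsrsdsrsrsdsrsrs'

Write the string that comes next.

Rewriting the 28 symbols of srsdsrsrsdsrdsrsdsrsrsdsrsrs one by one yields d sr d srs d sr d sr d srs d sr srs d sr d srs d sr d sr d srs d sr d sr d; concatenated:

dsrdsrsdsrdsrdsrsdsrsrsdsrdsrsdsrdsrdsrsdsrdsrd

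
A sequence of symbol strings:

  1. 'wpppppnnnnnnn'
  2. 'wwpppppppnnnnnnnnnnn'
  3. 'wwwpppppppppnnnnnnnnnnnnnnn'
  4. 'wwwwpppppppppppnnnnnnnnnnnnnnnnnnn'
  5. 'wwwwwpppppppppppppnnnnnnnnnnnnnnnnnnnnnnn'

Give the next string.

Each string has the form w^{n} p^{2n+3} n^{4n+3} (n = 1, 2, …).
Setting n = 6 gives 6, 15, 27 characters in each block.

wwwwwwpppppppppppppppnnnnnnnnnnnnnnnnnnnnnnnnnnn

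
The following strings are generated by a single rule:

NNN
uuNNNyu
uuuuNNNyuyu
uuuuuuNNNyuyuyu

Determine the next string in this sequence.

Every step adds uu to the front and yu to the end of the previous string.
One more step from uuuuuuNNNyuyuyu gives the answer.

uuuuuuuuNNNyuyuyuyu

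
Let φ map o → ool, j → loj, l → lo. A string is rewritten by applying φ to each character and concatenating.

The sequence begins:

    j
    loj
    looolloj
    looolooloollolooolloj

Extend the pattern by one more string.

looolooloolloooloolloooloollolooollooolooloollolooolloj

φ(looolooloollolooolloj) expands symbol-by-symbol to lo ool ool ool lo ool ool lo ool ool lo lo ool lo ool ool ool lo lo ool loj; joining the 21 pieces gives the next term.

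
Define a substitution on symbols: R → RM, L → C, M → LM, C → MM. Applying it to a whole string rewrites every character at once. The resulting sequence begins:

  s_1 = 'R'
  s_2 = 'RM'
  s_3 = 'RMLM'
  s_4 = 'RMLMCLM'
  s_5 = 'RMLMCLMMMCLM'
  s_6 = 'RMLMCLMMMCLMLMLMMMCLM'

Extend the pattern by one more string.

φ(RMLMCLMMMCLMLMLMMMCLM) expands symbol-by-symbol to RM LM C LM MM C LM LM LM MM C LM C LM C LM LM LM MM C LM; joining the 21 pieces gives the next term.

RMLMCLMMMCLMLMLMMMCLMCLMCLMLMLMMMCLM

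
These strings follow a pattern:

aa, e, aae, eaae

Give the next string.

Each term (from the third on) is the two preceding terms concatenated in order: term 3 = aa·e = aae.
Continuing: aae · eaae gives term 5.

aaeeaae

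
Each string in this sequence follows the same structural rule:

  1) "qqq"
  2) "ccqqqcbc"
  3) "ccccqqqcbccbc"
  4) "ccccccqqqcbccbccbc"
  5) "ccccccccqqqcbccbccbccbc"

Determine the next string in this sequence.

ccccccccccqqqcbccbccbccbccbc

Each term wraps the previous one in cc on the left and cbc on the right.
One more step from ccccccccqqqcbccbccbccbc gives the answer.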